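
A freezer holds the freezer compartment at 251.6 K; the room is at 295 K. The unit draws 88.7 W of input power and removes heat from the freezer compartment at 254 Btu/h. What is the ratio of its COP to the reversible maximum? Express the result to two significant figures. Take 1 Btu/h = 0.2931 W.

Converting, Q̇_C = 254.0 Btu/h = 74.45 W, so COP_actual = Q̇_C/Ẇ = 74.45/88.70 = 0.8393.
The reservoir spacing is ΔT = 295 − 251.6 = 43.40 K.
COP_Carnot = T_C/ΔT = 251.60/43.40 = 5.797.
η_II = COP_actual/COP_Carnot = 0.8393/5.797 = 0.1448.

0.14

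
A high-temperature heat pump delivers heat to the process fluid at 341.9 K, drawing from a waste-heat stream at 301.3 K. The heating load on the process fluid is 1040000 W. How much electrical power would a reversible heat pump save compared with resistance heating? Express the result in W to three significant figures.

The reservoir spacing is ΔT = 341.9 − 301.3 = 40.60 K.
COP_Carnot = T_H/ΔT = 341.90/40.60 = 8.421.
Resistance heating needs Ẇ_res = Q̇_H = 1040000 W; the reversible heat pump needs only Ẇ_hp = Q̇_H/COP = 123500 W.
Saving = 1040000 − 123500 = 916500 W.

917000 W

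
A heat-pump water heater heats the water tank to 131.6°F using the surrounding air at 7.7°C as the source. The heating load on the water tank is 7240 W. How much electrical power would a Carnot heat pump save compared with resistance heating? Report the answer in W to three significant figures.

6190 W

In absolute terms T_C = 280.85 K and T_H = 328.48 K, so ΔT = 47.63 K.
COP_Carnot = T_H/ΔT = 328.48/47.63 = 6.896.
Resistance heating needs Ẇ_res = Q̇_H = 7240 W; the reversible heat pump needs only Ẇ_hp = Q̇_H/COP = 1050 W.
Saving = 7240 − 1050 = 6190 W.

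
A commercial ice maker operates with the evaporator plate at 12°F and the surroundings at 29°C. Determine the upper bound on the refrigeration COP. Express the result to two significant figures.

In absolute terms T_C = 262.04 K and T_H = 302.15 K, so ΔT = 40.11 K.
For a reversible cycle, COP_Carnot = T_C/ΔT = 262.04/40.11 = 6.533.

6.5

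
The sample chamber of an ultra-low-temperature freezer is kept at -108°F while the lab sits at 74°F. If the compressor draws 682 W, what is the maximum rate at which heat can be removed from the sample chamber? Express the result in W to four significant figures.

1318 W

In absolute terms T_C = 195.37 K and T_H = 296.48 K, so ΔT = 101.1 K.
COP_Carnot = T_C/ΔT = 195.37/101.1 = 1.932.
Q̇_max = COP_Carnot × Ẇ = 1.932 × 682.0 W = 1318 W.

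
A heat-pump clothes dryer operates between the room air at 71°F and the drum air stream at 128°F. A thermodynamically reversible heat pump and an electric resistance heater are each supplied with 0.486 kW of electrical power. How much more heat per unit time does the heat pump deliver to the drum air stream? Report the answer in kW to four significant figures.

4.525 kW

In absolute terms T_C = 294.82 K and T_H = 326.48 K, so ΔT = 31.67 K.
COP_Carnot = T_H/ΔT = 326.48/31.67 = 10.31.
The heat pump delivers Q̇_H = COP × Ẇ = 5.011 kW; the resistance heater delivers Ẇ = 0.4860 kW.
Extra = (COP − 1)·Ẇ = 4.525 kW.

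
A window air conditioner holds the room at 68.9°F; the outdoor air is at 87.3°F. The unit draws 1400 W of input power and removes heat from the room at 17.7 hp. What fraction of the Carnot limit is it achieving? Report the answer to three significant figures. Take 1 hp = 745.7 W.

Converting, Q̇_C = 17.70 hp = 13200 W, so COP_actual = Q̇_C/Ẇ = 13200/1400 = 9.428.
In absolute terms T_C = 293.65 K and T_H = 303.87 K, so ΔT = 10.22 K.
COP_Carnot = T_C/ΔT = 293.65/10.22 = 28.73.
η_II = COP_actual/COP_Carnot = 9.428/28.73 = 0.3282.

0.328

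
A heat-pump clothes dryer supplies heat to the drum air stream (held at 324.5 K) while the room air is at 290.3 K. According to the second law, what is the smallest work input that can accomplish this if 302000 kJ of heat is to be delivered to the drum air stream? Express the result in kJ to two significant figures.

32000 kJ

The reservoir spacing is ΔT = 324.5 − 290.3 = 34.20 K.
The reversible limit is COP_HP = T_H/ΔT = 9.488, so W_min = Q_H/COP = Q_H·ΔT/T_H.
W_min = 302000 × 34.20/324.50 = 31830 kJ.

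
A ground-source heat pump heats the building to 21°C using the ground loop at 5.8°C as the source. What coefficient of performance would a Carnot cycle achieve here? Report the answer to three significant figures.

19.4

In absolute terms T_C = 278.95 K and T_H = 294.15 K, so ΔT = 15.20 K.
For a reversible cycle, COP_Carnot = T_H/ΔT = 294.15/15.20 = 19.35.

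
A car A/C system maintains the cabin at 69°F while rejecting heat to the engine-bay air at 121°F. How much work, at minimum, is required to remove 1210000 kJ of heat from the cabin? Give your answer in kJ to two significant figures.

In absolute terms T_C = 293.71 K and T_H = 322.59 K, so ΔT = 28.89 K.
The reversible limit is COP_R = T_C/ΔT = 10.17, so W_min = Q_C/COP = Q_C·ΔT/T_C.
W_min = 1210000 × 28.89/293.71 = 119000 kJ.

120000 kJ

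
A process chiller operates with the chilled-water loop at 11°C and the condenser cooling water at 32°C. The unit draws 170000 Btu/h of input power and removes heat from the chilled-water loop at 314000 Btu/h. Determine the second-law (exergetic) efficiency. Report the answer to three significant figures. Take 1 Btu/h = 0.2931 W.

COP_actual = Q̇_C/Ẇ = 314000/170000 = 1.847.
In absolute terms T_C = 284.15 K and T_H = 305.15 K, so ΔT = 21.00 K.
COP_Carnot = T_C/ΔT = 284.15/21.00 = 13.53.
η_II = COP_actual/COP_Carnot = 1.847/13.53 = 0.1365.

0.137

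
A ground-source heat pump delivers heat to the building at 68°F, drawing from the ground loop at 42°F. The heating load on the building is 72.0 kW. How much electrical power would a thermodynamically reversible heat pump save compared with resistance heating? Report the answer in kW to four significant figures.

In absolute terms T_C = 278.71 K and T_H = 293.15 K, so ΔT = 14.44 K.
COP_Carnot = T_H/ΔT = 293.15/14.44 = 20.30.
Resistance heating needs Ẇ_res = Q̇_H = 72.00 kW; the reversible heat pump needs only Ẇ_hp = Q̇_H/COP = 3.548 kW.
Saving = 72.00 − 3.548 = 68.45 kW.

68.45 kW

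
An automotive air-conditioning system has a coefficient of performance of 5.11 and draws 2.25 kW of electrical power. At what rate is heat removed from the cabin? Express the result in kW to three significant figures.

11.5 kW

Q̇_C = COP × Ẇ = 5.11 × 2.250 = 11.50 kW.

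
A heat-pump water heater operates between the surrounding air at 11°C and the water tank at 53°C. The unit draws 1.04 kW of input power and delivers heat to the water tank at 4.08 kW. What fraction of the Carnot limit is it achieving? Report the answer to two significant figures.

COP_actual = Q̇_H/Ẇ = 4.080/1.040 = 3.923.
In absolute terms T_C = 284.15 K and T_H = 326.15 K, so ΔT = 42.00 K.
COP_Carnot = T_H/ΔT = 326.15/42.00 = 7.765.
η_II = COP_actual/COP_Carnot = 3.923/7.765 = 0.5052.

0.51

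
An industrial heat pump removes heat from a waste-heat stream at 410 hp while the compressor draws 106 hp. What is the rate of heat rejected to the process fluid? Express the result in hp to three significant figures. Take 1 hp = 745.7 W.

For a cyclic device the first law requires Q̇_H = Q̇_C + Ẇ.
Q̇_H = Q̇_C + Ẇ = 516.0 hp.

516 hp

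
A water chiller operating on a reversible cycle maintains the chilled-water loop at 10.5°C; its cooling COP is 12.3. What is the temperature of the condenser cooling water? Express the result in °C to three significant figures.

COP_R = T_C/(T_H − T_C) gives T_H − T_C = T_C/COP.
With T_C = 283.65 K, T_H = 283.65 × (1 + 1/12.3) = 306.71 K.
Converting, 306.71 K = 33.56°C.

33.6 °C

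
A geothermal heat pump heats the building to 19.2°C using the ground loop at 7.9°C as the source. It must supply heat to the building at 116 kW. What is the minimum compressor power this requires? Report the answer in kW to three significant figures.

4.48 kW

In absolute terms T_C = 281.05 K and T_H = 292.35 K, so ΔT = 11.30 K.
COP_Carnot = T_H/ΔT = 292.35/11.30 = 25.87.
Ẇ_min = Q̇/COP_Carnot = 116.0/25.87 = 4.484 kW.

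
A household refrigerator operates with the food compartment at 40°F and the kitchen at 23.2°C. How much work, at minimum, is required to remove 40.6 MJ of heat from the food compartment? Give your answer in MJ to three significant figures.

2.74 MJ

In absolute terms T_C = 277.59 K and T_H = 296.35 K, so ΔT = 18.76 K.
The reversible limit is COP_R = T_C/ΔT = 14.80, so W_min = Q_C/COP = Q_C·ΔT/T_C.
W_min = 40.60 × 18.76/277.59 = 2.743 MJ.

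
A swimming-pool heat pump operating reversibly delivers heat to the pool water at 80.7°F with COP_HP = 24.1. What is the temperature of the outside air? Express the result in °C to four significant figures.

COP_HP = T_H/(T_H − T_C) gives T_H − T_C = T_H/COP.
With T_H = 300.21 K, T_C = 300.21 × (1 − 1/24.1) = 287.75 K.
Converting, 287.75 K = 14.60°C.

14.60 °C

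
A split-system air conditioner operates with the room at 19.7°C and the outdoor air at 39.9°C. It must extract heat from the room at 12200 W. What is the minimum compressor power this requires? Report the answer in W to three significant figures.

842 W

In absolute terms T_C = 292.85 K and T_H = 313.05 K, so ΔT = 20.20 K.
COP_Carnot = T_C/ΔT = 292.85/20.20 = 14.50.
Ẇ_min = Q̇/COP_Carnot = 12200/14.50 = 841.5 W.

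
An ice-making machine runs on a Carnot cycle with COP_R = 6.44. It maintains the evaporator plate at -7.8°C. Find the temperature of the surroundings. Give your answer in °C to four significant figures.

33.40 °C

COP_R = T_C/(T_H − T_C) gives T_H − T_C = T_C/COP.
With T_C = 265.35 K, T_H = 265.35 × (1 + 1/6.44) = 306.55 K.
Converting, 306.55 K = 33.40°C.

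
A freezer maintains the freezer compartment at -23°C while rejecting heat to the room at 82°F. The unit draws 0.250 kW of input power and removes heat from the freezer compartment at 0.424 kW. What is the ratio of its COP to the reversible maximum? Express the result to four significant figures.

0.3443

COP_actual = Q̇_C/Ẇ = 0.4240/0.2500 = 1.696.
In absolute terms T_C = 250.15 K and T_H = 300.93 K, so ΔT = 50.78 K.
COP_Carnot = T_C/ΔT = 250.15/50.78 = 4.926.
η_II = COP_actual/COP_Carnot = 1.696/4.926 = 0.3443.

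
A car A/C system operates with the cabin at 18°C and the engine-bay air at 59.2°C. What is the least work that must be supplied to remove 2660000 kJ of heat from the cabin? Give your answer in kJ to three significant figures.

376000 kJ

In absolute terms T_C = 291.15 K and T_H = 332.35 K, so ΔT = 41.20 K.
The reversible limit is COP_R = T_C/ΔT = 7.067, so W_min = Q_C/COP = Q_C·ΔT/T_C.
W_min = 2660000 × 41.20/291.15 = 376400 kJ.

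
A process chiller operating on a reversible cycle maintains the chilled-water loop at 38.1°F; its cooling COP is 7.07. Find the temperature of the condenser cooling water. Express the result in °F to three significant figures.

COP_R = T_C/(T_H − T_C) gives T_H − T_C = T_C/COP.
With T_C = 276.54 K, T_H = 276.54 × (1 + 1/7.07) = 315.65 K.
Converting, 315.65 K = 108.51°F.

109 °F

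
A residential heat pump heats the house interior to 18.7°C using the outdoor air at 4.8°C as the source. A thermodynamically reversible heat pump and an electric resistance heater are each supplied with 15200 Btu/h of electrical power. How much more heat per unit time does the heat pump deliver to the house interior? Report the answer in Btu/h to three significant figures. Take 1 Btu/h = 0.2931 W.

In absolute terms T_C = 277.95 K and T_H = 291.85 K, so ΔT = 13.90 K.
COP_Carnot = T_H/ΔT = 291.85/13.90 = 21.00.
The heat pump delivers Q̇_H = COP × Ẇ = 319100 Btu/h; the resistance heater delivers Ẇ = 15200 Btu/h.
Extra = (COP − 1)·Ẇ = 303900 Btu/h.

304000 Btu/h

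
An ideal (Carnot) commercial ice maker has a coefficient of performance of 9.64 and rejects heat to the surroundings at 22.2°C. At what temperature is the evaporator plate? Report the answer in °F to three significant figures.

For a Carnot refrigerator COP_R = T_C/(T_H − T_C), so T_C = COP·T_H/(1 + COP).
With T_H = 295.35 K, T_C = 9.64 × 295.35/10.64 = 267.59 K.
Converting, 267.59 K = 21.99°F.

22.0 °F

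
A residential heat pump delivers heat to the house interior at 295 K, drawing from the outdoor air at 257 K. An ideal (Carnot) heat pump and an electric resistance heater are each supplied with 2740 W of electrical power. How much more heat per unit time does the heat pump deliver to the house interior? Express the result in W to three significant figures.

18500 W

The reservoir spacing is ΔT = 295 − 257 = 38.00 K.
COP_Carnot = T_H/ΔT = 295.00/38.00 = 7.763.
The heat pump delivers Q̇_H = COP × Ẇ = 21270 W; the resistance heater delivers Ẇ = 2740 W.
Extra = (COP − 1)·Ẇ = 18530 W.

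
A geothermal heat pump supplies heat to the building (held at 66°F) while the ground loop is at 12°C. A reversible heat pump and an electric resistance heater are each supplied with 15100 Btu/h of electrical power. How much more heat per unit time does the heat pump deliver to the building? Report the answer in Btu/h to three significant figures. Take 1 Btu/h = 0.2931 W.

625000 Btu/h

In absolute terms T_C = 285.15 K and T_H = 292.04 K, so ΔT = 6.889 K.
COP_Carnot = T_H/ΔT = 292.04/6.889 = 42.39.
The heat pump delivers Q̇_H = COP × Ẇ = 640100 Btu/h; the resistance heater delivers Ẇ = 15100 Btu/h.
Extra = (COP − 1)·Ẇ = 625000 Btu/h.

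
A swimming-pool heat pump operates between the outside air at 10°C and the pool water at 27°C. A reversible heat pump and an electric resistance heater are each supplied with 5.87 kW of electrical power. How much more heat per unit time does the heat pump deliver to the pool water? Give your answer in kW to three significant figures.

97.8 kW

In absolute terms T_C = 283.15 K and T_H = 300.15 K, so ΔT = 17.00 K.
COP_Carnot = T_H/ΔT = 300.15/17.00 = 17.66.
The heat pump delivers Q̇_H = COP × Ẇ = 103.6 kW; the resistance heater delivers Ẇ = 5.870 kW.
Extra = (COP − 1)·Ẇ = 97.77 kW.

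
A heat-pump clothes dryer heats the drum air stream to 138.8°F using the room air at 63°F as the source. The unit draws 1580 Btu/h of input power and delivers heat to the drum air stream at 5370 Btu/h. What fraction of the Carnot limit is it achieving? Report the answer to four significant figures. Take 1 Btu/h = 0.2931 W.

COP_actual = Q̇_H/Ẇ = 5370/1580 = 3.399.
In absolute terms T_C = 290.37 K and T_H = 332.48 K, so ΔT = 42.11 K.
COP_Carnot = T_H/ΔT = 332.48/42.11 = 7.895.
η_II = COP_actual/COP_Carnot = 3.399/7.895 = 0.4305.

0.4305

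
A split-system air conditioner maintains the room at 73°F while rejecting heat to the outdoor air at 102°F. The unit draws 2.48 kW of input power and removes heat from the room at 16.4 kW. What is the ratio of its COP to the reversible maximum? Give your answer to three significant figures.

COP_actual = Q̇_C/Ẇ = 16.40/2.480 = 6.613.
In absolute terms T_C = 295.93 K and T_H = 312.04 K, so ΔT = 16.11 K.
COP_Carnot = T_C/ΔT = 295.93/16.11 = 18.37.
η_II = COP_actual/COP_Carnot = 6.613/18.37 = 0.3600.

0.360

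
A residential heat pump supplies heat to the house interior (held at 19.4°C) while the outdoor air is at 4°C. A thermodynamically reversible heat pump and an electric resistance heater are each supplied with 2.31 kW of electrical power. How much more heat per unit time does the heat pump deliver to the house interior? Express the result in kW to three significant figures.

41.6 kW

In absolute terms T_C = 277.15 K and T_H = 292.55 K, so ΔT = 15.40 K.
COP_Carnot = T_H/ΔT = 292.55/15.40 = 19.00.
The heat pump delivers Q̇_H = COP × Ẇ = 43.88 kW; the resistance heater delivers Ẇ = 2.310 kW.
Extra = (COP − 1)·Ẇ = 41.57 kW.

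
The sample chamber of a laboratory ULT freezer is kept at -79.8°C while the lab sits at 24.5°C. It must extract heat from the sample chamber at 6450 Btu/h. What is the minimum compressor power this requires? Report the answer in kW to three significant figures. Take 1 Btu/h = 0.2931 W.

1.02 kW

In absolute terms T_C = 193.35 K and T_H = 297.65 K, so ΔT = 104.3 K.
COP_Carnot = T_C/ΔT = 193.35/104.3 = 1.854.
Ẇ_min = Q̇/COP_Carnot = 6450/1.854 = 3479 Btu/h = 1.020 kW.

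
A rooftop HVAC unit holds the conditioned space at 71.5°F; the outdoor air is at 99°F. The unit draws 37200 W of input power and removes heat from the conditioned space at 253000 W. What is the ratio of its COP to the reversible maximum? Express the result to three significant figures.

COP_actual = Q̇_C/Ẇ = 253000/37200 = 6.801.
In absolute terms T_C = 295.09 K and T_H = 310.37 K, so ΔT = 15.28 K.
COP_Carnot = T_C/ΔT = 295.09/15.28 = 19.32.
η_II = COP_actual/COP_Carnot = 6.801/19.32 = 0.3521.

0.352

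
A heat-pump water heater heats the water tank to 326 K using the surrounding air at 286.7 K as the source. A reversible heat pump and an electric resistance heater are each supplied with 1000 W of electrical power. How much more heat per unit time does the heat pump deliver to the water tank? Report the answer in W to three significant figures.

The reservoir spacing is ΔT = 326 − 286.7 = 39.30 K.
COP_Carnot = T_H/ΔT = 326.00/39.30 = 8.295.
The heat pump delivers Q̇_H = COP × Ẇ = 8295 W; the resistance heater delivers Ẇ = 1000 W.
Extra = (COP − 1)·Ẇ = 7295 W.

7300 W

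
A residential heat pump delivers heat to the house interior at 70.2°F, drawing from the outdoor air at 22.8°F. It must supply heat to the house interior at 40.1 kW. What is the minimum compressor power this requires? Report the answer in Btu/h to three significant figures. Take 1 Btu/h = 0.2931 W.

12200 Btu/h

In absolute terms T_C = 268.04 K and T_H = 294.37 K, so ΔT = 26.33 K.
COP_Carnot = T_H/ΔT = 294.37/26.33 = 11.18.
Ẇ_min = Q̇/COP_Carnot = 40.10/11.18 = 3.587 kW = 12240 Btu/h.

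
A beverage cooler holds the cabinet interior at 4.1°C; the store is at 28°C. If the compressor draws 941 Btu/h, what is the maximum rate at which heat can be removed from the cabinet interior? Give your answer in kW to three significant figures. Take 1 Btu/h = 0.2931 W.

3.20 kW

In absolute terms T_C = 277.25 K and T_H = 301.15 K, so ΔT = 23.90 K.
COP_Carnot = T_C/ΔT = 277.25/23.90 = 11.60.
Q̇_max = COP_Carnot × Ẇ = 11.60 × 941.0 Btu/h = 10920 Btu/h = 3.199 kW.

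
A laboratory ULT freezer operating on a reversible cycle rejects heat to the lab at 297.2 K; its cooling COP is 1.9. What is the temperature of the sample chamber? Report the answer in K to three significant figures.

195 K

For a Carnot refrigerator COP_R = T_C/(T_H − T_C), so T_C = COP·T_H/(1 + COP).
With T_H = 297.20 K, T_C = 1.9 × 297.20/2.900 = 194.72 K.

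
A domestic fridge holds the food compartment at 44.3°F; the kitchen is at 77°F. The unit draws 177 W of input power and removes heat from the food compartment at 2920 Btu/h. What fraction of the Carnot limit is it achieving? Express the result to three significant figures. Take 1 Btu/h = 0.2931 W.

Converting, Q̇_C = 2920 Btu/h = 855.9 W, so COP_actual = Q̇_C/Ẇ = 855.9/177.0 = 4.835.
In absolute terms T_C = 279.98 K and T_H = 298.15 K, so ΔT = 18.17 K.
COP_Carnot = T_C/ΔT = 279.98/18.17 = 15.41.
η_II = COP_actual/COP_Carnot = 4.835/15.41 = 0.3137.

0.314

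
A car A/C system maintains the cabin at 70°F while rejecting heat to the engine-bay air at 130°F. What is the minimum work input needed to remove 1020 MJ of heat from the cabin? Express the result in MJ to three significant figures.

116 MJ

In absolute terms T_C = 294.26 K and T_H = 327.59 K, so ΔT = 33.33 K.
The reversible limit is COP_R = T_C/ΔT = 8.828, so W_min = Q_C/COP = Q_C·ΔT/T_C.
W_min = 1020 × 33.33/294.26 = 115.5 MJ.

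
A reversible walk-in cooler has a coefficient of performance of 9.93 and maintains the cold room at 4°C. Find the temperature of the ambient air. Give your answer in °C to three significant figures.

31.9 °C

COP_R = T_C/(T_H − T_C) gives T_H − T_C = T_C/COP.
With T_C = 277.15 K, T_H = 277.15 × (1 + 1/9.93) = 305.06 K.
Converting, 305.06 K = 31.91°C.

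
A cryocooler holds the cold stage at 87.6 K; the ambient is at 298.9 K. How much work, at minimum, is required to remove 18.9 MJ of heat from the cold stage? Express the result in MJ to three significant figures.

45.6 MJ

The reservoir spacing is ΔT = 298.9 − 87.6 = 211.3 K.
The reversible limit is COP_R = T_C/ΔT = 0.4146, so W_min = Q_C/COP = Q_C·ΔT/T_C.
W_min = 18.90 × 211.3/87.60 = 45.59 MJ.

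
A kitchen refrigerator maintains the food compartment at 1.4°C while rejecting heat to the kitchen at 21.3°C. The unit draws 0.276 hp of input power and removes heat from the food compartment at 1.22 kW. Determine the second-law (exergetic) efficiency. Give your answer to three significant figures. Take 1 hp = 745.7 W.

0.430

Converting, Q̇_C = 1.220 kW = 1.636 hp, so COP_actual = Q̇_C/Ẇ = 1.636/0.2760 = 5.928.
In absolute terms T_C = 274.55 K and T_H = 294.45 K, so ΔT = 19.90 K.
COP_Carnot = T_C/ΔT = 274.55/19.90 = 13.80.
η_II = COP_actual/COP_Carnot = 5.928/13.80 = 0.4297.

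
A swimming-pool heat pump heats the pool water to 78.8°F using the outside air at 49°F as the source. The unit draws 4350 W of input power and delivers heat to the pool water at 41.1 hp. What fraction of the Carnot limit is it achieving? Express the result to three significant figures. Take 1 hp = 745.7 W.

Converting, Q̇_H = 41.10 hp = 30650 W, so COP_actual = Q̇_H/Ẇ = 30650/4350 = 7.046.
In absolute terms T_C = 282.59 K and T_H = 299.15 K, so ΔT = 16.56 K.
COP_Carnot = T_H/ΔT = 299.15/16.56 = 18.07.
η_II = COP_actual/COP_Carnot = 7.046/18.07 = 0.3899.

0.390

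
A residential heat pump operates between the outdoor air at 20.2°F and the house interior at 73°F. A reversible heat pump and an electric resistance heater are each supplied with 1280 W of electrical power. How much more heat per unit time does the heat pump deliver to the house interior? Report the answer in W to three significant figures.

11600 W

In absolute terms T_C = 266.59 K and T_H = 295.93 K, so ΔT = 29.33 K.
COP_Carnot = T_H/ΔT = 295.93/29.33 = 10.09.
The heat pump delivers Q̇_H = COP × Ẇ = 12910 W; the resistance heater delivers Ẇ = 1280 W.
Extra = (COP − 1)·Ẇ = 11630 W.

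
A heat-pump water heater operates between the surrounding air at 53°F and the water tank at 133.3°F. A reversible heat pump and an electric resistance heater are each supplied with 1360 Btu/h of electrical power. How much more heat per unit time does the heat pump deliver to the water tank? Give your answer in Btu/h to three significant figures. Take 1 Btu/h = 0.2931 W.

In absolute terms T_C = 284.82 K and T_H = 329.43 K, so ΔT = 44.61 K.
COP_Carnot = T_H/ΔT = 329.43/44.61 = 7.384.
The heat pump delivers Q̇_H = COP × Ẇ = 10040 Btu/h; the resistance heater delivers Ẇ = 1360 Btu/h.
Extra = (COP − 1)·Ẇ = 8683 Btu/h.

8680 Btu/h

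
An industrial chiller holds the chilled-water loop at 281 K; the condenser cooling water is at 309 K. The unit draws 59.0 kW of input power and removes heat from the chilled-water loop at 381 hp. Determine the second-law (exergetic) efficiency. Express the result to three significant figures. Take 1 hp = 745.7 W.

0.480

Converting, Q̇_C = 381.0 hp = 284.1 kW, so COP_actual = Q̇_C/Ẇ = 284.1/59.00 = 4.815.
The reservoir spacing is ΔT = 309 − 281 = 28.00 K.
COP_Carnot = T_C/ΔT = 281.00/28.00 = 10.04.
η_II = COP_actual/COP_Carnot = 4.815/10.04 = 0.4798.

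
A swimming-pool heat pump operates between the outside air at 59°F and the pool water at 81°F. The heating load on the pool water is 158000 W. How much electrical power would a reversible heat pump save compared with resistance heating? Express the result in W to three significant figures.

152000 W

In absolute terms T_C = 288.15 K and T_H = 300.37 K, so ΔT = 12.22 K.
COP_Carnot = T_H/ΔT = 300.37/12.22 = 24.58.
Resistance heating needs Ẇ_res = Q̇_H = 158000 W; the reversible heat pump needs only Ẇ_hp = Q̇_H/COP = 6429 W.
Saving = 158000 − 6429 = 151600 W.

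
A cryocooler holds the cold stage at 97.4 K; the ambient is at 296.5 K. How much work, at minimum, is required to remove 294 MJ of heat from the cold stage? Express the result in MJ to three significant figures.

The reservoir spacing is ΔT = 296.5 − 97.4 = 199.1 K.
The reversible limit is COP_R = T_C/ΔT = 0.4892, so W_min = Q_C/COP = Q_C·ΔT/T_C.
W_min = 294.0 × 199.1/97.40 = 601.0 MJ.

601 MJ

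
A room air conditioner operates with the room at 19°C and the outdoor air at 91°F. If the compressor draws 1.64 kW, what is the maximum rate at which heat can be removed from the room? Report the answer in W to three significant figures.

In absolute terms T_C = 292.15 K and T_H = 305.93 K, so ΔT = 13.78 K.
COP_Carnot = T_C/ΔT = 292.15/13.78 = 21.20.
Q̇_max = COP_Carnot × Ẇ = 21.20 × 1.640 kW = 34.78 kW = 34780 W.

34800 W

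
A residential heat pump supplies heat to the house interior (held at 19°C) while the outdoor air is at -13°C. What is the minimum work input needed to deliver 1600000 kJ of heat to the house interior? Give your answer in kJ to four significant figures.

In absolute terms T_C = 260.15 K and T_H = 292.15 K, so ΔT = 32.00 K.
The reversible limit is COP_HP = T_H/ΔT = 9.130, so W_min = Q_H/COP = Q_H·ΔT/T_H.
W_min = 1600000 × 32.00/292.15 = 175300 kJ.

175300 kJ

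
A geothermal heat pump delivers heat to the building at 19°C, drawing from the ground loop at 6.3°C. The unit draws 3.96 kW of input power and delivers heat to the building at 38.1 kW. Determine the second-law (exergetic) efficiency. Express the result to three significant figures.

0.418

COP_actual = Q̇_H/Ẇ = 38.10/3.960 = 9.621.
In absolute terms T_C = 279.45 K and T_H = 292.15 K, so ΔT = 12.70 K.
COP_Carnot = T_H/ΔT = 292.15/12.70 = 23.00.
η_II = COP_actual/COP_Carnot = 9.621/23.00 = 0.4182.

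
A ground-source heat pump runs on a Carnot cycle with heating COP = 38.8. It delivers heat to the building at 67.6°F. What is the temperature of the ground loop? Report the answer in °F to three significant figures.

COP_HP = T_H/(T_H − T_C) gives T_H − T_C = T_H/COP.
With T_H = 292.93 K, T_C = 292.93 × (1 − 1/38.8) = 285.38 K.
Converting, 285.38 K = 54.01°F.

54.0 °F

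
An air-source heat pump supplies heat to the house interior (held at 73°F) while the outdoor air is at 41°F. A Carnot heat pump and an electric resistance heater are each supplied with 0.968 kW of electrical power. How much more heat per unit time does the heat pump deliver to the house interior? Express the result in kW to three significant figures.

15.1 kW

In absolute terms T_C = 278.15 K and T_H = 295.93 K, so ΔT = 17.78 K.
COP_Carnot = T_H/ΔT = 295.93/17.78 = 16.65.
The heat pump delivers Q̇_H = COP × Ẇ = 16.11 kW; the resistance heater delivers Ẇ = 0.9680 kW.
Extra = (COP − 1)·Ẇ = 15.15 kW.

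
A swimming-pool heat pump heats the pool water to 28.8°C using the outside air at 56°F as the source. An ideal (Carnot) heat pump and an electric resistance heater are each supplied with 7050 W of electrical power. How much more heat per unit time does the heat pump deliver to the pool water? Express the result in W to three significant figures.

In absolute terms T_C = 286.48 K and T_H = 301.95 K, so ΔT = 15.47 K.
COP_Carnot = T_H/ΔT = 301.95/15.47 = 19.52.
The heat pump delivers Q̇_H = COP × Ẇ = 137600 W; the resistance heater delivers Ẇ = 7050 W.
Extra = (COP − 1)·Ẇ = 130600 W.

131000 W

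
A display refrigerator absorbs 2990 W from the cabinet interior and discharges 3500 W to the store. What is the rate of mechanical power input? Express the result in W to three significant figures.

For a cyclic device the first law requires Q̇_H = Q̇_C + Ẇ.
Ẇ = Q̇_H − Q̇_C = 510.0 W.

510 W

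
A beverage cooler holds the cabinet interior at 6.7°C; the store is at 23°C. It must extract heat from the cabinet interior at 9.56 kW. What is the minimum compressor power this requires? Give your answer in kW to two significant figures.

0.56 kW

In absolute terms T_C = 279.85 K and T_H = 296.15 K, so ΔT = 16.30 K.
COP_Carnot = T_C/ΔT = 279.85/16.30 = 17.17.
Ẇ_min = Q̇/COP_Carnot = 9.560/17.17 = 0.5568 kW.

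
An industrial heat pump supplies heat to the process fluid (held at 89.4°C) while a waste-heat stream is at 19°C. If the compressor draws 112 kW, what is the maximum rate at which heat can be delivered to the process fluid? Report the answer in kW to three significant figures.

577 kW

In absolute terms T_C = 292.15 K and T_H = 362.55 K, so ΔT = 70.40 K.
COP_Carnot = T_H/ΔT = 362.55/70.40 = 5.150.
Q̇_max = COP_Carnot × Ẇ = 5.150 × 112.0 kW = 576.8 kW.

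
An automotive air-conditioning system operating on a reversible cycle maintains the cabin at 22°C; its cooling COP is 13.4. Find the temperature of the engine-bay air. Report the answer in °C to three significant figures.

44.0 °C

COP_R = T_C/(T_H − T_C) gives T_H − T_C = T_C/COP.
With T_C = 295.15 K, T_H = 295.15 × (1 + 1/13.4) = 317.18 K.
Converting, 317.18 K = 44.03°C.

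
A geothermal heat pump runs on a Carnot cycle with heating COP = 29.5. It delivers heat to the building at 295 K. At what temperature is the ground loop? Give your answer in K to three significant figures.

285 K

COP_HP = T_H/(T_H − T_C) gives T_H − T_C = T_H/COP.
With T_H = 295.00 K, T_C = 295.00 × (1 − 1/29.5) = 285.00 K.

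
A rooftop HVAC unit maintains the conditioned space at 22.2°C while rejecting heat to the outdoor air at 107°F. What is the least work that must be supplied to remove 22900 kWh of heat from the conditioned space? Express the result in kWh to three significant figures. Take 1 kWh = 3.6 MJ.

In absolute terms T_C = 295.35 K and T_H = 314.82 K, so ΔT = 19.47 K.
The reversible limit is COP_R = T_C/ΔT = 15.17, so W_min = Q_C/COP = Q_C·ΔT/T_C.
W_min = 22900 × 19.47/295.35 = 1509 kWh.

1510 kWh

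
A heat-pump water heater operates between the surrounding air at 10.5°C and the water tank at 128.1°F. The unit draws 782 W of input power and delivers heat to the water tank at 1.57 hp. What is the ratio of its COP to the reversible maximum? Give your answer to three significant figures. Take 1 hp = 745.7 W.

0.197

Converting, Q̇_H = 1.570 hp = 1171 W, so COP_actual = Q̇_H/Ẇ = 1171/782.0 = 1.497.
In absolute terms T_C = 283.65 K and T_H = 326.54 K, so ΔT = 42.89 K.
COP_Carnot = T_H/ΔT = 326.54/42.89 = 7.614.
η_II = COP_actual/COP_Carnot = 1.497/7.614 = 0.1966.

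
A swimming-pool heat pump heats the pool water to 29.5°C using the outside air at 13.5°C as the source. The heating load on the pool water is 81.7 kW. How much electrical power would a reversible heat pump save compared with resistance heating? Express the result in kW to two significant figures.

77 kW

In absolute terms T_C = 286.65 K and T_H = 302.65 K, so ΔT = 16.00 K.
COP_Carnot = T_H/ΔT = 302.65/16.00 = 18.92.
Resistance heating needs Ẇ_res = Q̇_H = 81.70 kW; the reversible heat pump needs only Ẇ_hp = Q̇_H/COP = 4.319 kW.
Saving = 81.70 − 4.319 = 77.38 kW.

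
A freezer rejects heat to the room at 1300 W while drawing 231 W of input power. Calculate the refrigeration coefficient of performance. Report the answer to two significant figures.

The first law gives Q̇_H = Q̇_C + Ẇ, so the three rates are Q̇_C = 1069, Q̇_H = 1300, Ẇ = 231.0 W.
COP_R = Q̇_C/Ẇ = 1069/231.0 = 4.628.

4.6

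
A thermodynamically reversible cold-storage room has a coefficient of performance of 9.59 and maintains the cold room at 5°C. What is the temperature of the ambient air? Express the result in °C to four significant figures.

34.00 °C

COP_R = T_C/(T_H − T_C) gives T_H − T_C = T_C/COP.
With T_C = 278.15 K, T_H = 278.15 × (1 + 1/9.59) = 307.15 K.
Converting, 307.15 K = 34.00°C.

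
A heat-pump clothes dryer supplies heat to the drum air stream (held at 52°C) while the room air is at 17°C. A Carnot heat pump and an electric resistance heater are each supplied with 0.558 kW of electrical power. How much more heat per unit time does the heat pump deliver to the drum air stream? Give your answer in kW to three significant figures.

In absolute terms T_C = 290.15 K and T_H = 325.15 K, so ΔT = 35.00 K.
COP_Carnot = T_H/ΔT = 325.15/35.00 = 9.290.
The heat pump delivers Q̇_H = COP × Ẇ = 5.184 kW; the resistance heater delivers Ẇ = 0.5580 kW.
Extra = (COP − 1)·Ẇ = 4.626 kW.

4.63 kW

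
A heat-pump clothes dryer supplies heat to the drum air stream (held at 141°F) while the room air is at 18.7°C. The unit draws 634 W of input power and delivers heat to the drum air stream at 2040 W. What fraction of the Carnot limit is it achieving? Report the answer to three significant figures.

COP_actual = Q̇_H/Ẇ = 2040/634.0 = 3.218.
In absolute terms T_C = 291.85 K and T_H = 333.71 K, so ΔT = 41.86 K.
COP_Carnot = T_H/ΔT = 333.71/41.86 = 7.973.
η_II = COP_actual/COP_Carnot = 3.218/7.973 = 0.4036.

0.404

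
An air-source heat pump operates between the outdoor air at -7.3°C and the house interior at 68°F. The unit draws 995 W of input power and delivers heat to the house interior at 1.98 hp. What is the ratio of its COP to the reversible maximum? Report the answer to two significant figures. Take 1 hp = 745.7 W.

0.14

Converting, Q̇_H = 1.980 hp = 1476 W, so COP_actual = Q̇_H/Ẇ = 1476/995.0 = 1.484.
In absolute terms T_C = 265.85 K and T_H = 293.15 K, so ΔT = 27.30 K.
COP_Carnot = T_H/ΔT = 293.15/27.30 = 10.74.
η_II = COP_actual/COP_Carnot = 1.484/10.74 = 0.1382.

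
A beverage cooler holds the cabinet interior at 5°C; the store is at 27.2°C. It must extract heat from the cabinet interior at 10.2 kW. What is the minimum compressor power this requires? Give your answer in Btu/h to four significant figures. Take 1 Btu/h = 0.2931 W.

In absolute terms T_C = 278.15 K and T_H = 300.35 K, so ΔT = 22.20 K.
COP_Carnot = T_C/ΔT = 278.15/22.20 = 12.53.
Ẇ_min = Q̇/COP_Carnot = 10.20/12.53 = 0.8141 kW = 2778 Btu/h.

2778 Btu/h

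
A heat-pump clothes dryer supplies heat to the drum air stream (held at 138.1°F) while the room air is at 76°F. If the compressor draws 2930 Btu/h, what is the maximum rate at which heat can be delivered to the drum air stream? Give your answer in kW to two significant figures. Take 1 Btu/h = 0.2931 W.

In absolute terms T_C = 297.59 K and T_H = 332.09 K, so ΔT = 34.50 K.
COP_Carnot = T_H/ΔT = 332.09/34.50 = 9.626.
Q̇_max = COP_Carnot × Ẇ = 9.626 × 2930 Btu/h = 28200 Btu/h = 8.267 kW.

8.3 kW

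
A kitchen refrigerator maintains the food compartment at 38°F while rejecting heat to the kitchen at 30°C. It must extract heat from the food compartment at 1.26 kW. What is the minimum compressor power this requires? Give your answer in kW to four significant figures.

In absolute terms T_C = 276.48 K and T_H = 303.15 K, so ΔT = 26.67 K.
COP_Carnot = T_C/ΔT = 276.48/26.67 = 10.37.
Ẇ_min = Q̇/COP_Carnot = 1.260/10.37 = 0.1215 kW.

0.1215 kW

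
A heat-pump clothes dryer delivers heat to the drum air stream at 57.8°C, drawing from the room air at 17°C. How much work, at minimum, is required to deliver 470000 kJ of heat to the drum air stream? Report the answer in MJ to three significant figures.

57.9 MJ

In absolute terms T_C = 290.15 K and T_H = 330.95 K, so ΔT = 40.80 K.
The reversible limit is COP_HP = T_H/ΔT = 8.112, so W_min = Q_H/COP = Q_H·ΔT/T_H.
W_min = 470000 × 40.80/330.95 = 57940 kJ = 57.94 MJ.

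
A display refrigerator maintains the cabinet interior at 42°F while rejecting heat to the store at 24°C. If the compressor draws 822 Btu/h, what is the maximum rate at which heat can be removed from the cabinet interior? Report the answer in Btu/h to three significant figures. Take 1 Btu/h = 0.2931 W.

12400 Btu/h

In absolute terms T_C = 278.71 K and T_H = 297.15 K, so ΔT = 18.44 K.
COP_Carnot = T_C/ΔT = 278.71/18.44 = 15.11.
Q̇_max = COP_Carnot × Ẇ = 15.11 × 822.0 Btu/h = 12420 Btu/h.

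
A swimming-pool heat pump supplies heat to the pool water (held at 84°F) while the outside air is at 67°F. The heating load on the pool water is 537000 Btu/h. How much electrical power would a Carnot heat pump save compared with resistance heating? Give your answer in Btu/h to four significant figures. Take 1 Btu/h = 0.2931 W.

520200 Btu/h

In absolute terms T_C = 292.59 K and T_H = 302.04 K, so ΔT = 9.444 K.
COP_Carnot = T_H/ΔT = 302.04/9.444 = 31.98.
Resistance heating needs Ẇ_res = Q̇_H = 537000 Btu/h; the reversible heat pump needs only Ẇ_hp = Q̇_H/COP = 16790 Btu/h.
Saving = 537000 − 16790 = 520200 Btu/h.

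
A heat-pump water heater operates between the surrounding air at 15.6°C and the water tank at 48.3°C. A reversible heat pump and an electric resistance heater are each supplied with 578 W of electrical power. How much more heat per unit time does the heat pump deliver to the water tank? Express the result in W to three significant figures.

5100 W

In absolute terms T_C = 288.75 K and T_H = 321.45 K, so ΔT = 32.70 K.
COP_Carnot = T_H/ΔT = 321.45/32.70 = 9.830.
The heat pump delivers Q̇_H = COP × Ẇ = 5682 W; the resistance heater delivers Ẇ = 578.0 W.
Extra = (COP − 1)·Ẇ = 5104 W.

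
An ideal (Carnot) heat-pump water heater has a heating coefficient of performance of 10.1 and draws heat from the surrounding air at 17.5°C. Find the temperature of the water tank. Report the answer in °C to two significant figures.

49 °C

COP_HP = T_H/(T_H − T_C) rearranges to T_H = COP·T_C/(COP − 1).
With T_C = 290.65 K, T_H = 10.1 × 290.65/9.100 = 322.59 K.
Converting, 322.59 K = 49.44°C.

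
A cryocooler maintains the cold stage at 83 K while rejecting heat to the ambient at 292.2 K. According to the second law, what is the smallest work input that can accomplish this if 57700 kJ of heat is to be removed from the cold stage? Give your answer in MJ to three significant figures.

The reservoir spacing is ΔT = 292.2 − 83 = 209.2 K.
The reversible limit is COP_R = T_C/ΔT = 0.3967, so W_min = Q_C/COP = Q_C·ΔT/T_C.
W_min = 57700 × 209.2/83.00 = 145400 kJ = 145.4 MJ.

145 MJ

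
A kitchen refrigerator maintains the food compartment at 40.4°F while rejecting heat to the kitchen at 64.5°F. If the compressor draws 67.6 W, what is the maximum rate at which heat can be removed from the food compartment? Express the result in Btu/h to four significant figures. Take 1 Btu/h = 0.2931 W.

4786 Btu/h

In absolute terms T_C = 277.82 K and T_H = 291.21 K, so ΔT = 13.39 K.
COP_Carnot = T_C/ΔT = 277.82/13.39 = 20.75.
Q̇_max = COP_Carnot × Ẇ = 20.75 × 67.60 W = 1403 W = 4786 Btu/h.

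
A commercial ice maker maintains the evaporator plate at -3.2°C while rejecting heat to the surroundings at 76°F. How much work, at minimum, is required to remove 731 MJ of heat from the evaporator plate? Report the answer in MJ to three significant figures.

74.9 MJ

In absolute terms T_C = 269.95 K and T_H = 297.59 K, so ΔT = 27.64 K.
The reversible limit is COP_R = T_C/ΔT = 9.765, so W_min = Q_C/COP = Q_C·ΔT/T_C.
W_min = 731.0 × 27.64/269.95 = 74.86 MJ.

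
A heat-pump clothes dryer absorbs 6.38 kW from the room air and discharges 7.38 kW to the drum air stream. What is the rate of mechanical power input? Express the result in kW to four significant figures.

1.000 kW

For a cyclic device the first law requires Q̇_H = Q̇_C + Ẇ.
Ẇ = Q̇_H − Q̇_C = 1.000 kW.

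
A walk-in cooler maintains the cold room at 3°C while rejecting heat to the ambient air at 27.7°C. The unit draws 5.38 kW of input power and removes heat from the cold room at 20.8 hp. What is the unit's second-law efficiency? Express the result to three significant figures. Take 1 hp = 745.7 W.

Converting, Q̇_C = 20.80 hp = 15.51 kW, so COP_actual = Q̇_C/Ẇ = 15.51/5.380 = 2.883.
In absolute terms T_C = 276.15 K and T_H = 300.85 K, so ΔT = 24.70 K.
COP_Carnot = T_C/ΔT = 276.15/24.70 = 11.18.
η_II = COP_actual/COP_Carnot = 2.883/11.18 = 0.2579.

0.258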